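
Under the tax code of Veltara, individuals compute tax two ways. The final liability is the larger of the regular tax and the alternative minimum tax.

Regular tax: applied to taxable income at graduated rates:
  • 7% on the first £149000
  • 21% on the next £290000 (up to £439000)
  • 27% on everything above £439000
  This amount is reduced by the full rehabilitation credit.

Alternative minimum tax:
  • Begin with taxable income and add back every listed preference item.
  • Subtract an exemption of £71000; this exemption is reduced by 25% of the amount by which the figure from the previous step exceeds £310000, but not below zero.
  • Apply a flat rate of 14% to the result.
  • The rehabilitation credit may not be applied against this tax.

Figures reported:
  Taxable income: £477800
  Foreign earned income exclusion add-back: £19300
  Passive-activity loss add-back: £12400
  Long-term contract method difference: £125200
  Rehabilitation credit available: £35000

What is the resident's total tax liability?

Alternative minimum tax:
  Adjusted income: £477800 + £19300 + £12400 + £125200 = £634700
  Exemption: 25% × (£634700 − £310000) = £81175 ≥ £71000, so the exemption is fully phased out
  Base: £634700 − £0 = £634700
  £634700 × 14% = £88858

Regular tax:
  £149000 × 7% = £10430
  £290000 × 21% = £60900
  £38800 × 27% = £10476
  → £81806
  Less rehabilitation credit £35000 → £46806

£88858 > £46806, so the alternative minimum tax is the binding amount.

£88858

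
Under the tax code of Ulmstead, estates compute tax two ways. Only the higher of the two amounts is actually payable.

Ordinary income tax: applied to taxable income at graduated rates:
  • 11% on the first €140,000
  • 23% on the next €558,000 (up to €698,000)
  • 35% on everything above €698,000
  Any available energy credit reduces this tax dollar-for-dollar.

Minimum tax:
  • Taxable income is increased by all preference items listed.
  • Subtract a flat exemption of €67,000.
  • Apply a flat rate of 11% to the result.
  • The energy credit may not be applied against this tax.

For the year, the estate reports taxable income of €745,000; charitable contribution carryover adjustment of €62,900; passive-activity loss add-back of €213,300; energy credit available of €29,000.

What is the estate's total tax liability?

Minimum tax:
  Adjusted income: €745,000 + €62,900 + €213,300 = €1,021,200
  Less exemption €67,000 → base €954,200
  €954,200 × 11% = €104,962

Ordinary income tax:
  €140,000 × 11% = €15,400
  €558,000 × 23% = €128,340
  €47,000 × 35% = €16,450
  → €160,190
  Less energy credit €29,000 → €131,190

€131,190 > €104,962, so the ordinary income tax governs.

€131,190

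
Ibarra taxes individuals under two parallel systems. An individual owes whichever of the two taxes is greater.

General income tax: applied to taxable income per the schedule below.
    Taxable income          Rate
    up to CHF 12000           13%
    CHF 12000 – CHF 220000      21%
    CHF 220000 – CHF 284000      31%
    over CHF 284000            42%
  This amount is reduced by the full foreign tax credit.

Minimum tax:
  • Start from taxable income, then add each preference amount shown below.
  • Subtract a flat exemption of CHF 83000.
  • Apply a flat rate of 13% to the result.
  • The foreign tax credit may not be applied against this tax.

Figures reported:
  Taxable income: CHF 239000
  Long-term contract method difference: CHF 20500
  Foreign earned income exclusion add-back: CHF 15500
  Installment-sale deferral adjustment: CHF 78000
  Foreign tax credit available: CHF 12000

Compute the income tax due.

General income tax:
  CHF 12000 × 13% = CHF 1560
  CHF 208000 × 21% = CHF 43680
  CHF 19000 × 31% = CHF 5890
  → CHF 51130
  Less foreign tax credit CHF 12000 → CHF 39130

Minimum tax:
  Adjusted income: CHF 239000 + CHF 20500 + CHF 15500 + CHF 78000 = CHF 353000
  Less exemption CHF 83000 → base CHF 270000
  CHF 270000 × 13% = CHF 35100

CHF 39130 > CHF 35100, so the general income tax governs.

CHF 39130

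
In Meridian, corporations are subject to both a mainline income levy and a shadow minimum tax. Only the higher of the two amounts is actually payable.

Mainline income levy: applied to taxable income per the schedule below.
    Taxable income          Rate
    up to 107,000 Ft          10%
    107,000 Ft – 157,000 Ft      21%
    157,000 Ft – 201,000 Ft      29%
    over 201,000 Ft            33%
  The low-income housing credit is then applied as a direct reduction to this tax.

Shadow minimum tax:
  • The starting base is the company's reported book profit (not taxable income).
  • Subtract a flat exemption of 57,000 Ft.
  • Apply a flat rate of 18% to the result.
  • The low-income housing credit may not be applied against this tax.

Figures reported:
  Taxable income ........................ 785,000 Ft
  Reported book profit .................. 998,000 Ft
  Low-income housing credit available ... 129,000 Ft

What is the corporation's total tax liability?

169,380 Ft

Mainline income levy:
  107,000 Ft × 10% = 10,700 Ft
  50,000 Ft × 21% = 10,500 Ft
  44,000 Ft × 29% = 12,760 Ft
  584,000 Ft × 33% = 192,720 Ft
  → 226,680 Ft
  Less low-income housing credit 129,000 Ft → 97,680 Ft

Shadow minimum tax:
  Base (reported book profit): 998,000 Ft
  Less exemption 57,000 Ft → base 941,000 Ft
  941,000 Ft × 18% = 169,380 Ft

169,380 Ft > 97,680 Ft, so the shadow minimum tax is the binding amount.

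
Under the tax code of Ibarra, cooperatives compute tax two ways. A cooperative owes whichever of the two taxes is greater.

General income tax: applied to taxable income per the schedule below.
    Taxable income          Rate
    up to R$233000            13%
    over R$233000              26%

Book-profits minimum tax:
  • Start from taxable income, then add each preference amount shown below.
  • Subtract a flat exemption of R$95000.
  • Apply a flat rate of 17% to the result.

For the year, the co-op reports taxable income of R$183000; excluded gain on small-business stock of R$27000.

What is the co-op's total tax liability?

General income tax:
  R$183000 × 13% = R$23790

Book-profits minimum tax:
  Adjusted income: R$183000 + R$27000 = R$210000
  Less exemption R$95000 → base R$115000
  R$115000 × 17% = R$19550

R$23790 > R$19550, so the general income tax governs.

R$23790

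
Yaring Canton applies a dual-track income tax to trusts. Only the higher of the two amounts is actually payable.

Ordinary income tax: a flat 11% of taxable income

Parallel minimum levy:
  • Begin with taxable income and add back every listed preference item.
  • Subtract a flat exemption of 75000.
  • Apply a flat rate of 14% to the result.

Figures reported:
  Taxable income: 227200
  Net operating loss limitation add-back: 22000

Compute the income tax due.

Ordinary income tax:
  227200 × 11% = 24992

Parallel minimum levy:
  Adjusted income: 227200 + 22000 = 249200
  Less exemption 75000 → base 174200
  174200 × 14% = 24388

24992 > 24388, so the ordinary income tax governs.

24992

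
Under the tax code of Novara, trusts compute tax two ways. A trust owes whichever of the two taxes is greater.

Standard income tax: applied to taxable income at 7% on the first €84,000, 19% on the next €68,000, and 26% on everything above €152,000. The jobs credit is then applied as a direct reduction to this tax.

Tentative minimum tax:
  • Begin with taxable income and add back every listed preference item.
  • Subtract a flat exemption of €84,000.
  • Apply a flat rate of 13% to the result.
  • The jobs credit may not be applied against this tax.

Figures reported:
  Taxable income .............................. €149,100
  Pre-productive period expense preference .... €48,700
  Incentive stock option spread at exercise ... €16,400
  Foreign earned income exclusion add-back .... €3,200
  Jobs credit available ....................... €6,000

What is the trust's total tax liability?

Standard income tax:
  €84,000 × 7% = €5,880
  €65,100 × 19% = €12,369
  → €18,249
  Less jobs credit €6,000 → €12,249

Tentative minimum tax:
  Adjusted income: €149,100 + €48,700 + €16,400 + €3,200 = €217,400
  Less exemption €84,000 → base €133,400
  €133,400 × 13% = €17,342

€17,342 > €12,249, so the tentative minimum tax is the binding amount.

€17,342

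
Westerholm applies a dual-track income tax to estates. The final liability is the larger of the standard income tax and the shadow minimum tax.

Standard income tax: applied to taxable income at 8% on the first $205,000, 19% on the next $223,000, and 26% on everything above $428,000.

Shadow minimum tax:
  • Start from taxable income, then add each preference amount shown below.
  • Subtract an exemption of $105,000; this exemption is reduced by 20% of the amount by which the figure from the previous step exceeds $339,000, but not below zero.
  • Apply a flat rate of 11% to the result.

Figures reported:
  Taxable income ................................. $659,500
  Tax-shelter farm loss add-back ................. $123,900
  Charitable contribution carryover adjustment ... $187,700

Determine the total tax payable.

$118,960

Standard income tax:
  $205,000 × 8% = $16,400
  $223,000 × 19% = $42,370
  $231,500 × 26% = $60,190
  → $118,960

Shadow minimum tax:
  Adjusted income: $659,500 + $123,900 + $187,700 = $971,100
  Exemption: 20% × ($971,100 − $339,000) = $126,420 ≥ $105,000, so the exemption is fully phased out
  Base: $971,100 − $0 = $971,100
  $971,100 × 11% = $106,821

$118,960 > $106,821, so the standard income tax governs.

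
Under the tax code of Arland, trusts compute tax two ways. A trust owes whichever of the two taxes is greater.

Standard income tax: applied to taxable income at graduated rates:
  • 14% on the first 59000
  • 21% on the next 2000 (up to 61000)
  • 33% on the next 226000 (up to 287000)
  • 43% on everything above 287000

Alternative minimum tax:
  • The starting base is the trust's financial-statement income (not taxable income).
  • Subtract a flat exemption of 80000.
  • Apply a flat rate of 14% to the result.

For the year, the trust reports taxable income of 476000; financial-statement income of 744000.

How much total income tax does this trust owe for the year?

164530

Alternative minimum tax:
  Base (financial-statement income): 744000
  Less exemption 80000 → base 664000
  664000 × 14% = 92960

Standard income tax:
  59000 × 14% = 8260
  2000 × 21% = 420
  226000 × 33% = 74580
  189000 × 43% = 81270
  → 164530

164530 > 92960, so the standard income tax governs.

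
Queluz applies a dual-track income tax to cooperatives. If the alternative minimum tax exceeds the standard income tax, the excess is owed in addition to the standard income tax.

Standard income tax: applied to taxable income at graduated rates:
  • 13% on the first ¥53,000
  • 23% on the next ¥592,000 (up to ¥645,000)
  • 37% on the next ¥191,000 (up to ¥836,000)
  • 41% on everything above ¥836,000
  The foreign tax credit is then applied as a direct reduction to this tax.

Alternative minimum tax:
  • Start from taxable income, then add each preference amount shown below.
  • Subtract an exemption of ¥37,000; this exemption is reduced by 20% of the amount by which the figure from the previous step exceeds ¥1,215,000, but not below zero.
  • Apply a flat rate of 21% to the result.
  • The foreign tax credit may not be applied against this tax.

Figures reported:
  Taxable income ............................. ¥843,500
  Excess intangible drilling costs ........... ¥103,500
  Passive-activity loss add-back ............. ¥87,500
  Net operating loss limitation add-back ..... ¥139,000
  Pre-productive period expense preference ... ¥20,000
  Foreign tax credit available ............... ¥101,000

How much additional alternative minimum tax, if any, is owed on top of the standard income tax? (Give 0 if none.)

Alternative minimum tax:
  Adjusted income: ¥843,500 + ¥103,500 + ¥87,500 + ¥139,000 + ¥20,000 = ¥1,193,500
  Exemption: ¥1,193,500 ≤ ¥1,215,000, so full ¥37,000 applies
  Base: ¥1,193,500 − ¥37,000 = ¥1,156,500
  ¥1,156,500 × 21% = ¥242,865

Standard income tax:
  ¥53,000 × 13% = ¥6,890
  ¥592,000 × 23% = ¥136,160
  ¥191,000 × 37% = ¥70,670
  ¥7,500 × 41% = ¥3,075
  → ¥216,795
  Less foreign tax credit ¥101,000 → ¥115,795

Excess of alternative minimum tax over standard income tax: ¥242,865 − ¥115,795 = ¥127,070.

¥127,070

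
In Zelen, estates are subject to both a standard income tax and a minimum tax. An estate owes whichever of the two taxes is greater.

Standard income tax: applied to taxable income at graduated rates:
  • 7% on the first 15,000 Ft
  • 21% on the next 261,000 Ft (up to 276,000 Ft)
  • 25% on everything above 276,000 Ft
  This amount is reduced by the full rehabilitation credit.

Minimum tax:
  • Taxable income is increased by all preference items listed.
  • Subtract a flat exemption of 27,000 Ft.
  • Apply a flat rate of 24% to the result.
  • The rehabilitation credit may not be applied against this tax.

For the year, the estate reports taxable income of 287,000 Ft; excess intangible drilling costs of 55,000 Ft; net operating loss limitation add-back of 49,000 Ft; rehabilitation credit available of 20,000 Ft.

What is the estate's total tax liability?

Minimum tax:
  Adjusted income: 287,000 Ft + 55,000 Ft + 49,000 Ft = 391,000 Ft
  Less exemption 27,000 Ft → base 364,000 Ft
  364,000 Ft × 24% = 87,360 Ft

Standard income tax:
  15,000 Ft × 7% = 1,050 Ft
  261,000 Ft × 21% = 54,810 Ft
  11,000 Ft × 25% = 2,750 Ft
  → 58,610 Ft
  Less rehabilitation credit 20,000 Ft → 38,610 Ft

87,360 Ft > 38,610 Ft, so the minimum tax is the binding amount.

87,360 Ft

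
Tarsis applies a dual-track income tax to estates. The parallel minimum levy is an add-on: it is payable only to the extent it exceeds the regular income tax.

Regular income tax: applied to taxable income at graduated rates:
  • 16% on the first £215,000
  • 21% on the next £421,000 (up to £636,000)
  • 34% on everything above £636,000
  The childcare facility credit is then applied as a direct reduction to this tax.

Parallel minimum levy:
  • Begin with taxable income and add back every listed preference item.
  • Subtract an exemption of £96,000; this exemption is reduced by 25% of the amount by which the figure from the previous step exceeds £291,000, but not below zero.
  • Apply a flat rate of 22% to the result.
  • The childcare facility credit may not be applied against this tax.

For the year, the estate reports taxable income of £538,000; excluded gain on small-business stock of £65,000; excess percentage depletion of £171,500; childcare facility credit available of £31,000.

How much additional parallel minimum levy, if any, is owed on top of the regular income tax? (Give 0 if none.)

£99,160

Parallel minimum levy:
  Adjusted income: £538,000 + £65,000 + £171,500 = £774,500
  Exemption: 25% × (£774,500 − £291,000) = £120,875 ≥ £96,000, so the exemption is fully phased out
  Base: £774,500 − £0 = £774,500
  £774,500 × 22% = £170,390

Regular income tax:
  £215,000 × 16% = £34,400
  £323,000 × 21% = £67,830
  → £102,230
  Less childcare facility credit £31,000 → £71,230

Excess of parallel minimum levy over regular income tax: £170,390 − £71,230 = £99,160.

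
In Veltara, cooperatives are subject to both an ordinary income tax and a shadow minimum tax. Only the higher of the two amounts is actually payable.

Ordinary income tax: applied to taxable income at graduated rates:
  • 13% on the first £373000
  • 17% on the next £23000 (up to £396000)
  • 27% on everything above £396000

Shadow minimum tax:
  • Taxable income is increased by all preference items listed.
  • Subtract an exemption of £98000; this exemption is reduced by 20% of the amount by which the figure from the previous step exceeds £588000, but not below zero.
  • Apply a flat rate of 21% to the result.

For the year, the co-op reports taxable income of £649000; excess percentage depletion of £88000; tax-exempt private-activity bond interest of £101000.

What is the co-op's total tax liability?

Ordinary income tax:
  £373000 × 13% = £48490
  £23000 × 17% = £3910
  £253000 × 27% = £68310
  → £120710

Shadow minimum tax:
  Adjusted income: £649000 + £88000 + £101000 = £838000
  Exemption: £98000 − 20% × (£838000 − £588000) = £98000 − £50000 = £48000
  Base: £838000 − £48000 = £790000
  £790000 × 21% = £165900

£165900 > £120710, so the shadow minimum tax is the binding amount.

£165900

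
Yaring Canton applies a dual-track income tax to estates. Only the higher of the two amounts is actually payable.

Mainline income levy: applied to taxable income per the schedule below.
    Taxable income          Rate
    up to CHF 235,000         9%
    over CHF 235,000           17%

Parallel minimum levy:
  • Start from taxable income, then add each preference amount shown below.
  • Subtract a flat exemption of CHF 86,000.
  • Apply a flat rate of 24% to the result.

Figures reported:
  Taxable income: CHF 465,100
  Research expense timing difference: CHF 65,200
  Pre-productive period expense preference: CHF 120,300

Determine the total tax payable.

CHF 135,504

Mainline income levy:
  CHF 235,000 × 9% = CHF 21,150
  CHF 230,100 × 17% = CHF 39,117
  → CHF 60,267

Parallel minimum levy:
  Adjusted income: CHF 465,100 + CHF 65,200 + CHF 120,300 = CHF 650,600
  Less exemption CHF 86,000 → base CHF 564,600
  CHF 564,600 × 24% = CHF 135,504

CHF 135,504 > CHF 60,267, so the parallel minimum levy is the binding amount.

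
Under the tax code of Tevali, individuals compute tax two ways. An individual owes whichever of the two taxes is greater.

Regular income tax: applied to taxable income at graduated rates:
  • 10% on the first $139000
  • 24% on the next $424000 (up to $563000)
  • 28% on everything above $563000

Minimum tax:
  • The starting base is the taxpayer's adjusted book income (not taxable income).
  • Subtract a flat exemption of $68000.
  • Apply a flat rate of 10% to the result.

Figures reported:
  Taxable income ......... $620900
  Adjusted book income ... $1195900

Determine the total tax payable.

$131872

Regular income tax:
  $139000 × 10% = $13900
  $424000 × 24% = $101760
  $57900 × 28% = $16212
  → $131872

Minimum tax:
  Base (adjusted book income): $1195900
  Less exemption $68000 → base $1127900
  $1127900 × 10% = $112790

$131872 > $112790, so the regular income tax governs.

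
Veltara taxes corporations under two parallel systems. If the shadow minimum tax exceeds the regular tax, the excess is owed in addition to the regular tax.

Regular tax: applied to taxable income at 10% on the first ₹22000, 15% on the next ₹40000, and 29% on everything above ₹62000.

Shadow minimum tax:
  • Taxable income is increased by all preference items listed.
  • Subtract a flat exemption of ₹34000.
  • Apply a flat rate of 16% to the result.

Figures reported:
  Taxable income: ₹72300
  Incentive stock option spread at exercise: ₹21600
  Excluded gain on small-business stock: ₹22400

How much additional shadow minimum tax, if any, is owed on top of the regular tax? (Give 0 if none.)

₹1981

Shadow minimum tax:
  Adjusted income: ₹72300 + ₹21600 + ₹22400 = ₹116300
  Less exemption ₹34000 → base ₹82300
  ₹82300 × 16% = ₹13168

Regular tax:
  ₹22000 × 10% = ₹2200
  ₹40000 × 15% = ₹6000
  ₹10300 × 29% = ₹2987
  → ₹11187

Excess of shadow minimum tax over regular tax: ₹13168 − ₹11187 = ₹1981.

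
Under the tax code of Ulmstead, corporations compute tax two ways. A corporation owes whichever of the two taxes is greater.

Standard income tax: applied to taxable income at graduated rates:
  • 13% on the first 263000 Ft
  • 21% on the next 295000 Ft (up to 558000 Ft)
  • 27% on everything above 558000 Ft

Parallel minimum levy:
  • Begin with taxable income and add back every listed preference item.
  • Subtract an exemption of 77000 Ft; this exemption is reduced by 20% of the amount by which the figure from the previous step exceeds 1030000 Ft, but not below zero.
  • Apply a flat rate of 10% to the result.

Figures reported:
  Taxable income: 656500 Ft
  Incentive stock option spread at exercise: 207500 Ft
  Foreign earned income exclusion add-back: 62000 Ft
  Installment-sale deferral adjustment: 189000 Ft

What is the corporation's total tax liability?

Parallel minimum levy:
  Adjusted income: 656500 Ft + 207500 Ft + 62000 Ft + 189000 Ft = 1115000 Ft
  Exemption: 77000 Ft − 20% × (1115000 Ft − 1030000 Ft) = 77000 Ft − 17000 Ft = 60000 Ft
  Base: 1115000 Ft − 60000 Ft = 1055000 Ft
  1055000 Ft × 10% = 105500 Ft

Standard income tax:
  263000 Ft × 13% = 34190 Ft
  295000 Ft × 21% = 61950 Ft
  98500 Ft × 27% = 26595 Ft
  → 122735 Ft

122735 Ft > 105500 Ft, so the standard income tax governs.

122735 Ft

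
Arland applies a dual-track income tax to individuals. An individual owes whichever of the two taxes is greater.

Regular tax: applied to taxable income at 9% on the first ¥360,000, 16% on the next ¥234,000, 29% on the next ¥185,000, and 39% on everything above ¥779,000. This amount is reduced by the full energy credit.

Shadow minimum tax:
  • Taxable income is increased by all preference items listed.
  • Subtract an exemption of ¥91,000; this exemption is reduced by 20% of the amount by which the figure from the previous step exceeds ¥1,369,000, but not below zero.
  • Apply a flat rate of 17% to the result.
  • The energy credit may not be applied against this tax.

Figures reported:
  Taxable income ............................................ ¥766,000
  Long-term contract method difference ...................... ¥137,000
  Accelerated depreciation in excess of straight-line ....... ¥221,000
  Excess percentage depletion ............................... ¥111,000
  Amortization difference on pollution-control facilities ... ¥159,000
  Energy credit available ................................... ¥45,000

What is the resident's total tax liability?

¥222,360

Shadow minimum tax:
  Adjusted income: ¥766,000 + ¥137,000 + ¥221,000 + ¥111,000 + ¥159,000 = ¥1,394,000
  Exemption: ¥91,000 − 20% × (¥1,394,000 − ¥1,369,000) = ¥91,000 − ¥5,000 = ¥86,000
  Base: ¥1,394,000 − ¥86,000 = ¥1,308,000
  ¥1,308,000 × 17% = ¥222,360

Regular tax:
  ¥360,000 × 9% = ¥32,400
  ¥234,000 × 16% = ¥37,440
  ¥172,000 × 29% = ¥49,880
  → ¥119,720
  Less energy credit ¥45,000 → ¥74,720

¥222,360 > ¥74,720, so the shadow minimum tax is the binding amount.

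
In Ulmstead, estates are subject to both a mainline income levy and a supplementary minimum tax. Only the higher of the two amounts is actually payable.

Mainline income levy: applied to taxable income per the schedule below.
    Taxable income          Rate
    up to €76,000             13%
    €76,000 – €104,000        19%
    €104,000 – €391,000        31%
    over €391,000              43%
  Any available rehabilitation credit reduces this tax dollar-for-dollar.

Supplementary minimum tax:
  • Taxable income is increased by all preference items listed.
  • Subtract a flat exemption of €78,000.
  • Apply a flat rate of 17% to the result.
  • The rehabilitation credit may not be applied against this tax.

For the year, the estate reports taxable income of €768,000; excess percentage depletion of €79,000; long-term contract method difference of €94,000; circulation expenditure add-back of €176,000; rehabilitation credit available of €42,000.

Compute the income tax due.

Supplementary minimum tax:
  Adjusted income: €768,000 + €79,000 + €94,000 + €176,000 = €1,117,000
  Less exemption €78,000 → base €1,039,000
  €1,039,000 × 17% = €176,630

Mainline income levy:
  €76,000 × 13% = €9,880
  €28,000 × 19% = €5,320
  €287,000 × 31% = €88,970
  €377,000 × 43% = €162,110
  → €266,280
  Less rehabilitation credit €42,000 → €224,280

€224,280 > €176,630, so the mainline income levy governs.

€224,280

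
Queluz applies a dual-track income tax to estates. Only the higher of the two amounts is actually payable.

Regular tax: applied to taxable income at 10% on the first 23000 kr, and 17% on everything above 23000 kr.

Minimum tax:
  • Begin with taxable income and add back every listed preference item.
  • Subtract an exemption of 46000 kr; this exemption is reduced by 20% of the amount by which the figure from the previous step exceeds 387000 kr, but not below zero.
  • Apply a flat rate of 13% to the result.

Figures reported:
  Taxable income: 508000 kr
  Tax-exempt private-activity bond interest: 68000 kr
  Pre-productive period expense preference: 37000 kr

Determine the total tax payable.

84750 kr

Regular tax:
  23000 kr × 10% = 2300 kr
  485000 kr × 17% = 82450 kr
  → 84750 kr

Minimum tax:
  Adjusted income: 508000 kr + 68000 kr + 37000 kr = 613000 kr
  Exemption: 46000 kr − 20% × (613000 kr − 387000 kr) = 46000 kr − 45200 kr = 800 kr
  Base: 613000 kr − 800 kr = 612200 kr
  612200 kr × 13% = 79586 kr

84750 kr > 79586 kr, so the regular tax governs.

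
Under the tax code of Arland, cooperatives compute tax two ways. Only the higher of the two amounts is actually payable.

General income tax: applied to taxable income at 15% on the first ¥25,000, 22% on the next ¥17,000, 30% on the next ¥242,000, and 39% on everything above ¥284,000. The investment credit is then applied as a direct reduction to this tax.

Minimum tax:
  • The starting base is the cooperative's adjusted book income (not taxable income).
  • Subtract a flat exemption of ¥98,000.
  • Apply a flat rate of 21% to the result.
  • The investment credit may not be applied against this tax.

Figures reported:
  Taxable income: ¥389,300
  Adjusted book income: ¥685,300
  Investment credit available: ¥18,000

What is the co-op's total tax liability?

Minimum tax:
  Base (adjusted book income): ¥685,300
  Less exemption ¥98,000 → base ¥587,300
  ¥587,300 × 21% = ¥123,333

General income tax:
  ¥25,000 × 15% = ¥3,750
  ¥17,000 × 22% = ¥3,740
  ¥242,000 × 30% = ¥72,600
  ¥105,300 × 39% = ¥41,067
  → ¥121,157
  Less investment credit ¥18,000 → ¥103,157

¥123,333 > ¥103,157, so the minimum tax is the binding amount.

¥123,333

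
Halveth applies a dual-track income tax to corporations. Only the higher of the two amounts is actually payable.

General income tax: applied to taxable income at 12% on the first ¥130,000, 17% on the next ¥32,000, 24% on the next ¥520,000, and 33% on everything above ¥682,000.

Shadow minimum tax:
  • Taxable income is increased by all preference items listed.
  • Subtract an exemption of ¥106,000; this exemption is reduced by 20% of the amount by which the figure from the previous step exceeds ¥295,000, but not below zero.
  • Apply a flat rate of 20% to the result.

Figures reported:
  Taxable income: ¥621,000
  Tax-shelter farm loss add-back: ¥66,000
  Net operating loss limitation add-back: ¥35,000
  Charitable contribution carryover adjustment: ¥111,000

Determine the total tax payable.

General income tax:
  ¥130,000 × 12% = ¥15,600
  ¥32,000 × 17% = ¥5,440
  ¥459,000 × 24% = ¥110,160
  → ¥131,200

Shadow minimum tax:
  Adjusted income: ¥621,000 + ¥66,000 + ¥35,000 + ¥111,000 = ¥833,000
  Exemption: 20% × (¥833,000 − ¥295,000) = ¥107,600 ≥ ¥106,000, so the exemption is fully phased out
  Base: ¥833,000 − ¥0 = ¥833,000
  ¥833,000 × 20% = ¥166,600

¥166,600 > ¥131,200, so the shadow minimum tax is the binding amount.

¥166,600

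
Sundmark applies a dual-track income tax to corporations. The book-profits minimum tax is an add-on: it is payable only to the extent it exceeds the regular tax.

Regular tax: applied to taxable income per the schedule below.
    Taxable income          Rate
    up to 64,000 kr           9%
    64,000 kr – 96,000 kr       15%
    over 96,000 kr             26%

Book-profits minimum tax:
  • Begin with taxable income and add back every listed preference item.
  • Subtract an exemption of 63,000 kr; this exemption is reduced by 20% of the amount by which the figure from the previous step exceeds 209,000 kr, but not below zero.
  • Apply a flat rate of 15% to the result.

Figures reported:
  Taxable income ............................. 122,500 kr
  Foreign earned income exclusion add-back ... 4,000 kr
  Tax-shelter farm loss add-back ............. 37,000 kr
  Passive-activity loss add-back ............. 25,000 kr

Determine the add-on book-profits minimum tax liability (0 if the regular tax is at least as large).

1,375 kr

Book-profits minimum tax:
  Adjusted income: 122,500 kr + 4,000 kr + 37,000 kr + 25,000 kr = 188,500 kr
  Exemption: 188,500 kr ≤ 209,000 kr, so full 63,000 kr applies
  Base: 188,500 kr − 63,000 kr = 125,500 kr
  125,500 kr × 15% = 18,825 kr

Regular tax:
  64,000 kr × 9% = 5,760 kr
  32,000 kr × 15% = 4,800 kr
  26,500 kr × 26% = 6,890 kr
  → 17,450 kr

Excess of book-profits minimum tax over regular tax: 18,825 kr − 17,450 kr = 1,375 kr.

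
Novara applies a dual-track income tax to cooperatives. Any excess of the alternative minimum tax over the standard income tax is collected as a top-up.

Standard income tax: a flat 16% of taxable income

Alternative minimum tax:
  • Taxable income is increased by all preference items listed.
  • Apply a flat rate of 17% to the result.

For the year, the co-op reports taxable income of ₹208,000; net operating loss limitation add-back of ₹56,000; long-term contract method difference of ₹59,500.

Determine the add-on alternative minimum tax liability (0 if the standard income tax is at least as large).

₹21,715

Standard income tax:
  ₹208,000 × 16% = ₹33,280

Alternative minimum tax:
  Adjusted income: ₹208,000 + ₹56,000 + ₹59,500 = ₹323,500
  ₹323,500 × 17% = ₹54,995

Excess of alternative minimum tax over standard income tax: ₹54,995 − ₹33,280 = ₹21,715.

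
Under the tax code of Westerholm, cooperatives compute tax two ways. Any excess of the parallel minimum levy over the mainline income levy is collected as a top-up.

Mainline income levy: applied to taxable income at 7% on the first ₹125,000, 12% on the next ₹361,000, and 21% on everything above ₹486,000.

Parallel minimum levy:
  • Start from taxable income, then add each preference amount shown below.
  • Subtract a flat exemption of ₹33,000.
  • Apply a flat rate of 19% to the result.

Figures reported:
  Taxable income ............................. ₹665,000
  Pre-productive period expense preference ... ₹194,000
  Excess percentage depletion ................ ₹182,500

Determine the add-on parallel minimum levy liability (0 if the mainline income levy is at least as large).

Parallel minimum levy:
  Adjusted income: ₹665,000 + ₹194,000 + ₹182,500 = ₹1,041,500
  Less exemption ₹33,000 → base ₹1,008,500
  ₹1,008,500 × 19% = ₹191,615

Mainline income levy:
  ₹125,000 × 7% = ₹8,750
  ₹361,000 × 12% = ₹43,320
  ₹179,000 × 21% = ₹37,590
  → ₹89,660

Excess of parallel minimum levy over mainline income levy: ₹191,615 − ₹89,660 = ₹101,955.

₹101,955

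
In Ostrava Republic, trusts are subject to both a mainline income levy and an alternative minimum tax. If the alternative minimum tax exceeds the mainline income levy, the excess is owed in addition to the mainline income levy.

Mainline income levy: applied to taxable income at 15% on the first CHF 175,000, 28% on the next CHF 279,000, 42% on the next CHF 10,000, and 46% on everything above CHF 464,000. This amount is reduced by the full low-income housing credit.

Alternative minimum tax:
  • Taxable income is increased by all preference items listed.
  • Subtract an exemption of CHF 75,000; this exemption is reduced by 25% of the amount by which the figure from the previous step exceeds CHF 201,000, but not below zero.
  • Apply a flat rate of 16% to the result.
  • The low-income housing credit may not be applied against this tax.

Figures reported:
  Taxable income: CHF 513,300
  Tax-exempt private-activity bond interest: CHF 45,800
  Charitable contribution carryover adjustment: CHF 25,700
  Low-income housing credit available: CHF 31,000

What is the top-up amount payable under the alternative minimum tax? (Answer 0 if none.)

Alternative minimum tax:
  Adjusted income: CHF 513,300 + CHF 45,800 + CHF 25,700 = CHF 584,800
  Exemption: 25% × (CHF 584,800 − CHF 201,000) = CHF 95,950 ≥ CHF 75,000, so the exemption is fully phased out
  Base: CHF 584,800 − CHF 0 = CHF 584,800
  CHF 584,800 × 16% = CHF 93,568

Mainline income levy:
  CHF 175,000 × 15% = CHF 26,250
  CHF 279,000 × 28% = CHF 78,120
  CHF 10,000 × 42% = CHF 4,200
  CHF 49,300 × 46% = CHF 22,678
  → CHF 131,248
  Less low-income housing credit CHF 31,000 → CHF 100,248

CHF 93,568 ≤ CHF 100,248, so no add-on is due.

CHF 0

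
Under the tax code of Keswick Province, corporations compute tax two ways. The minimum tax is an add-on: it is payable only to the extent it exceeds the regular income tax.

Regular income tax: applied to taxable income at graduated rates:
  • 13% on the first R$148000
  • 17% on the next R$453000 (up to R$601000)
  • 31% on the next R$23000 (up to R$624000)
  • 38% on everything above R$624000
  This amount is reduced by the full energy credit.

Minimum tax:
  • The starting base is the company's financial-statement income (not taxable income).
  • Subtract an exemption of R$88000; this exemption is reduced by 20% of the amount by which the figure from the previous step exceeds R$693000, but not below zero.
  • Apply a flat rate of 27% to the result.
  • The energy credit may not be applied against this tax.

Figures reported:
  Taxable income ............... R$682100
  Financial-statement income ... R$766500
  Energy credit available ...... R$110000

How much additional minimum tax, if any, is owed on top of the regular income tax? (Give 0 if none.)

Minimum tax:
  Base (financial-statement income): R$766500
  Exemption: R$88000 − 20% × (R$766500 − R$693000) = R$88000 − R$14700 = R$73300
  Base: R$766500 − R$73300 = R$693200
  R$693200 × 27% = R$187164

Regular income tax:
  R$148000 × 13% = R$19240
  R$453000 × 17% = R$77010
  R$23000 × 31% = R$7130
  R$58100 × 38% = R$22078
  → R$125458
  Less energy credit R$110000 → R$15458

Excess of minimum tax over regular income tax: R$187164 − R$15458 = R$171706.

R$171706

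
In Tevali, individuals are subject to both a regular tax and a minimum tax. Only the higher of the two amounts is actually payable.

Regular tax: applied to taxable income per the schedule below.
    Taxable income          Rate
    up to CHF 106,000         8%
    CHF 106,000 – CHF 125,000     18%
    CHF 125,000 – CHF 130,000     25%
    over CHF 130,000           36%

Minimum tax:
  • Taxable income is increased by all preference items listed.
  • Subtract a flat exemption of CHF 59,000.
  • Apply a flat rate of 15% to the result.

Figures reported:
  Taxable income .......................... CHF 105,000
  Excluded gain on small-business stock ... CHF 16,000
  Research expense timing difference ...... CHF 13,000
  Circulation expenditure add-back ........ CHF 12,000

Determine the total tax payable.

CHF 13,050

Regular tax:
  CHF 105,000 × 8% = CHF 8,400

Minimum tax:
  Adjusted income: CHF 105,000 + CHF 16,000 + CHF 13,000 + CHF 12,000 = CHF 146,000
  Less exemption CHF 59,000 → base CHF 87,000
  CHF 87,000 × 15% = CHF 13,050

CHF 13,050 > CHF 8,400, so the minimum tax is the binding amount.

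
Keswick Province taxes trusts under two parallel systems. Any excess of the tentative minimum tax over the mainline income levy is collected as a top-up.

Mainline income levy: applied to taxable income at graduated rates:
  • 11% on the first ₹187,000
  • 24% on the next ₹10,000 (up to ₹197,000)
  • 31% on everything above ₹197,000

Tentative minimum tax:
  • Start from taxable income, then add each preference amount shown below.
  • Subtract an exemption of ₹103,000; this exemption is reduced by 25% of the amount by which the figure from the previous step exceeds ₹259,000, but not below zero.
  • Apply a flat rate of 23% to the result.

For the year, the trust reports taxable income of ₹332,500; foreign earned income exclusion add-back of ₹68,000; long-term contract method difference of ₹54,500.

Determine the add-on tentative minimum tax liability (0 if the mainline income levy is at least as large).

Tentative minimum tax:
  Adjusted income: ₹332,500 + ₹68,000 + ₹54,500 = ₹455,000
  Exemption: ₹103,000 − 25% × (₹455,000 − ₹259,000) = ₹103,000 − ₹49,000 = ₹54,000
  Base: ₹455,000 − ₹54,000 = ₹401,000
  ₹401,000 × 23% = ₹92,230

Mainline income levy:
  ₹187,000 × 11% = ₹20,570
  ₹10,000 × 24% = ₹2,400
  ₹135,500 × 31% = ₹42,005
  → ₹64,975

Excess of tentative minimum tax over mainline income levy: ₹92,230 − ₹64,975 = ₹27,255.

₹27,255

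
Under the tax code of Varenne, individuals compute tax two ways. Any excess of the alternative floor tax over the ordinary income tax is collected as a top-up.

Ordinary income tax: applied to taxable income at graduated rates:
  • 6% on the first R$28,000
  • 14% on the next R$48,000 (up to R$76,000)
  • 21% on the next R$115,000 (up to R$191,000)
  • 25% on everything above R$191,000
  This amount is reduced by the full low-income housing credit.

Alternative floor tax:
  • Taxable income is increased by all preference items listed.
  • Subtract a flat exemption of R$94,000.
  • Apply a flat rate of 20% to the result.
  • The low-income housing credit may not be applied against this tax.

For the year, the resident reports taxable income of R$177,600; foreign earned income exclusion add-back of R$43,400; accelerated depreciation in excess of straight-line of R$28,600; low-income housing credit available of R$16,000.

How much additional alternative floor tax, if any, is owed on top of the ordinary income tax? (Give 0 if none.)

R$17,384

Alternative floor tax:
  Adjusted income: R$177,600 + R$43,400 + R$28,600 = R$249,600
  Less exemption R$94,000 → base R$155,600
  R$155,600 × 20% = R$31,120

Ordinary income tax:
  R$28,000 × 6% = R$1,680
  R$48,000 × 14% = R$6,720
  R$101,600 × 21% = R$21,336
  → R$29,736
  Less low-income housing credit R$16,000 → R$13,736

Excess of alternative floor tax over ordinary income tax: R$31,120 − R$13,736 = R$17,384.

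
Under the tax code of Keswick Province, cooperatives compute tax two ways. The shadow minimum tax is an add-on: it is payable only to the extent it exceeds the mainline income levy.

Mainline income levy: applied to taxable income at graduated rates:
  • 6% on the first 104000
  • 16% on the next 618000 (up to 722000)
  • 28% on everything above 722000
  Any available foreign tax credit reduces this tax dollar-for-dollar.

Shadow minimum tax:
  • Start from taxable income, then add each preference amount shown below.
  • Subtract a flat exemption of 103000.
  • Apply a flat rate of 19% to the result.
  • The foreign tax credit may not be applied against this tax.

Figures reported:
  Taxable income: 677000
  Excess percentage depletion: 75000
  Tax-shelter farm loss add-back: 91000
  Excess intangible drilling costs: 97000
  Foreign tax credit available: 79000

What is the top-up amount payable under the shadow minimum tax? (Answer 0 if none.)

140110

Mainline income levy:
  104000 × 6% = 6240
  573000 × 16% = 91680
  → 97920
  Less foreign tax credit 79000 → 18920

Shadow minimum tax:
  Adjusted income: 677000 + 75000 + 91000 + 97000 = 940000
  Less exemption 103000 → base 837000
  837000 × 19% = 159030

Excess of shadow minimum tax over mainline income levy: 159030 − 18920 = 140110.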